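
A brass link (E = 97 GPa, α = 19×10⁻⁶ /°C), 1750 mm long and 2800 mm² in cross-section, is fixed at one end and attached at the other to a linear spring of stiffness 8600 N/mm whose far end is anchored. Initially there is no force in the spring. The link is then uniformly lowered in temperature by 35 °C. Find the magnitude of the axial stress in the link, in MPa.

The unrestrained thermal change is αΔT L = 19×10⁻⁶ × 35 × 1750 = 1.164 mm.
Let P be the tensile force in the spring. The link extends elastically by PL/(AE) and the spring stretches by P/k; together these equal δ_free.
So P = δ_free / [L/(AE) + 1/k] = 1.164 / [ 1750/(2800×97×10³) + 1/(8600) ].
P = 1.164 / 0.0001227 = 9483 N.
σ = P/A = 9483/2800 = 3.387 MPa.

σ ≈ 3.39 MPa (tensile)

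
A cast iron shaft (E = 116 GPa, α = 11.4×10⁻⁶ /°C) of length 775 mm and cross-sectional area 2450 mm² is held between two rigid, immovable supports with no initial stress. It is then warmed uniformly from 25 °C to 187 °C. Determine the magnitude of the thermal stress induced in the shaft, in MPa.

The supports are rigid, so the total axial strain is zero. The restrained thermal strain is ε = αΔT = 11.4×10⁻⁶ × 162 = 1846.8×10⁻⁶.
σ = EαΔT = 116×10³ × 11.4×10⁻⁶ × 162 = 214.2 MPa (compressive; the shaft is trying to expand).

σ ≈ 214 MPa (compressive)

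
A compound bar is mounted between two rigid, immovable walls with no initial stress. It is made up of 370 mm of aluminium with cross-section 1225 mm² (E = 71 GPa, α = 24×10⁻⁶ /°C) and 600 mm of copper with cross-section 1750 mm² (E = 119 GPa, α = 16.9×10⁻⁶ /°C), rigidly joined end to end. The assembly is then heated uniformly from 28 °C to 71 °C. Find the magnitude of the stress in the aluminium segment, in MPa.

Free thermal expansion of the whole bar: Σ αᵢΔT Lᵢ = 24×10⁻⁶×43×370 + 16.9×10⁻⁶×43×600 = 0.8179 mm.
The rigid supports impose zero overall length change; the single axial force P common to all segments must satisfy P Σ Lᵢ/(AᵢEᵢ) = δ_free.
The series flexibility is Σ Lᵢ/(AᵢEᵢ) = 370/(1225×71×10³) + 600/(1750×119×10³) = 7.135×10⁻⁶ mm/N.
So P = 0.8179 / 7.135×10⁻⁶ = 114.6 kN, compressive.
σ_{aluminium} = P / A = 114600 / 1225 = 93.57 MPa.

σ ≈ 93.6 MPa (compressive)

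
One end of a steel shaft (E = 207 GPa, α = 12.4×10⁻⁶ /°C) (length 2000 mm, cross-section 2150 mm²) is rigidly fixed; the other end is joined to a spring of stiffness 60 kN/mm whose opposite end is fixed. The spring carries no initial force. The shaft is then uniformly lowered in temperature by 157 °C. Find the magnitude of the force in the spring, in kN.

P ≈ 184 kN

If the spring were absent the shaft would shorten by αΔT L = 12.4×10⁻⁶ × 157 × 2000 = 3.894 mm.
With a force P in the spring, the elastic change of the shaft is PL/(AE) and that of the spring is P/k; compatibility requires their sum to equal δ_free.
P [ L/(AE) + 1/k ] = δ_free → P [ 2000/(2150×207×10³) + 1/(60×10³) ] = 3.894.
P = 3.894 / 2.116×10⁻⁵ = 184000 N.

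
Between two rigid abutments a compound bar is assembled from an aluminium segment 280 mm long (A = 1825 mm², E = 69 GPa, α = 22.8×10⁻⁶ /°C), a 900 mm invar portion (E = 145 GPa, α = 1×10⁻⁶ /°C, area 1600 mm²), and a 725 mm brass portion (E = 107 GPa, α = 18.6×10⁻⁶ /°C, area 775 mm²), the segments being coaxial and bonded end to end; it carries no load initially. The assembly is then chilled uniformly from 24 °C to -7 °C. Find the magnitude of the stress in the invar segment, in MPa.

σ ≈ 27.1 MPa (tensile)

If the supports were absent, the total length change would be Σ αᵢΔT Lᵢ = 22.8×10⁻⁶×31×280 + 1×10⁻⁶×31×900 + 18.6×10⁻⁶×31×725 = 0.6438 mm.
The rigid supports impose zero overall length change; the single axial force P common to all segments must satisfy P Σ Lᵢ/(AᵢEᵢ) = δ_free.
The series flexibility is Σ Lᵢ/(AᵢEᵢ) = 280/(1825×69×10³) + 900/(1600×145×10³) + 725/(775×107×10³) = 1.485×10⁻⁵ mm/N.
Hence P = δ_free / Σ(L/AE) = 0.6438/1.485×10⁻⁵ = 43.37 kN (tensile).
σ_{invar} = P / A = 43370 / 1600 = 27.11 MPa.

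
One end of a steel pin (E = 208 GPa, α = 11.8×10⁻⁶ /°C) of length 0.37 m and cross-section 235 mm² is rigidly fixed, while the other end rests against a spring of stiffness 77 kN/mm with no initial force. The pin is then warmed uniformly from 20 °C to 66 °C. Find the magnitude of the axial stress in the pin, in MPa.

If the spring were absent the pin would lengthen by αΔT L = 11.8×10⁻⁶ × 46 × 370 = 0.2008 mm.
With a force P in the spring, the elastic change of the pin is PL/(AE) and that of the spring is P/k; compatibility requires their sum to equal δ_free.
So P = δ_free / [L/(AE) + 1/k] = 0.2008 / [ 370/(235×208×10³) + 1/(77×10³) ].
P = 0.2008 / 2.056×10⁻⁵ = 9770 N.
σ = P/A = 9770/235 = 41.57 MPa.

σ ≈ 41.6 MPa (compressive)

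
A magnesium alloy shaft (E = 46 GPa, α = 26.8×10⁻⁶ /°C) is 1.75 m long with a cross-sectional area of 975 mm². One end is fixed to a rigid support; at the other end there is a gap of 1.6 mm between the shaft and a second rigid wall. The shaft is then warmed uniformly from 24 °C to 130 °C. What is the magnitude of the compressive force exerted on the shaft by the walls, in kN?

P ≈ 86.4 kN

Free thermal elongation = αΔT L = 26.8×10⁻⁶ × 106 × 1750 = 4.971 mm.
After closing the 1.6 mm clearance, 4.971 − 1.6 = 3.371 mm of expansion remains to be suppressed by the wall.
Compatibility: PL/(AE) = 3.371 mm, so σ = P/A = E × (3.371/1750) = 88.62 MPa.
Force on the wall = σA = 88.62 × 975 mm² = 86.4 kN.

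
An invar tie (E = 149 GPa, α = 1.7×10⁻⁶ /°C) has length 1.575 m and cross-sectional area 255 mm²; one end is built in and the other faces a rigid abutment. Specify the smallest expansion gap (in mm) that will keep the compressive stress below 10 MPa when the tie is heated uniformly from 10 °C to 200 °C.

With no wall the tie would lengthen by αΔT L = 1.7×10⁻⁶ × 190 × 1575 = 0.5087 mm.
A stress of 10 MPa corresponds to the wall pushing the tie back by σL/E = 10×1575/(149×10³) = 0.1057 mm.
So the gap has to take up the difference, g_min = δ_free − σL/E = 0.5087 − 0.1057 = 0.403 mm.

g ≈ 0.403 mm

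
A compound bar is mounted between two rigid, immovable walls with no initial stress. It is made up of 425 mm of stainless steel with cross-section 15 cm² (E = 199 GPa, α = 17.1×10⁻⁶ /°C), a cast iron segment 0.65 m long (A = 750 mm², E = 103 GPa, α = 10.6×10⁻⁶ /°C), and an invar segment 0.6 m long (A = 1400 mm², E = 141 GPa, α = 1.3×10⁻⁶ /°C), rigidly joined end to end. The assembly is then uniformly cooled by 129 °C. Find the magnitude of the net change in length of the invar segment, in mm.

With the walls removed the bar would change length by δ_free = Σ αᵢΔT Lᵢ = 17.1×10⁻⁶×129×425 + 10.6×10⁻⁶×129×650 + 1.3×10⁻⁶×129×600 = 1.927 mm.
The rigid supports impose zero overall length change; the single axial force P common to all segments must satisfy P Σ Lᵢ/(AᵢEᵢ) = δ_free.
The series flexibility is Σ Lᵢ/(AᵢEᵢ) = 425/(1500×199×10³) + 650/(750×103×10³) + 600/(1400×141×10³) = 1.288×10⁻⁵ mm/N.
So P = 1.927 / 1.288×10⁻⁵ = 149.6 kN, tensile.
For the invar segment, free thermal change = 1.3×10⁻⁶×129×600 = 0.1006 mm and elastic change from P = 149600×600/(1400×141×10³) = 0.4548 mm; these oppose, so the net change is 0.354 mm (segment lengthens).

|ΔL| ≈ 0.354 mm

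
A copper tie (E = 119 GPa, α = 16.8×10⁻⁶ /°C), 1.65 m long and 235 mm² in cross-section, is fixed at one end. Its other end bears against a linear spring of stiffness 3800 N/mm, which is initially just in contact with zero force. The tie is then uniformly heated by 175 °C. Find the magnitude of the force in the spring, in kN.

P ≈ 15.1 kN

The unrestrained thermal change is αΔT L = 16.8×10⁻⁶ × 175 × 1650 = 4.851 mm.
With a force P in the spring, the elastic change of the tie is PL/(AE) and that of the spring is P/k; compatibility requires their sum to equal δ_free.
So P = δ_free / [L/(AE) + 1/k] = 4.851 / [ 1650/(235×119×10³) + 1/(3800) ].
P = 4.851 / 0.0003222 = 15060 N.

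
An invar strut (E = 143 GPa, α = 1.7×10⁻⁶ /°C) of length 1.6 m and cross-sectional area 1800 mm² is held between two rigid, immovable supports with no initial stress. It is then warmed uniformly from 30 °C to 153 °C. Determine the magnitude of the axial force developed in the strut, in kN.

P ≈ 53.8 kN (compressive)

The ends cannot move, so σ = EαΔT = 143×10³ × 1.7×10⁻⁶ × 123 = 29.9 MPa.
P = AEαΔT = 1800 × 143×10³ × 1.7×10⁻⁶ × 123 = 53.82 kN (compressive).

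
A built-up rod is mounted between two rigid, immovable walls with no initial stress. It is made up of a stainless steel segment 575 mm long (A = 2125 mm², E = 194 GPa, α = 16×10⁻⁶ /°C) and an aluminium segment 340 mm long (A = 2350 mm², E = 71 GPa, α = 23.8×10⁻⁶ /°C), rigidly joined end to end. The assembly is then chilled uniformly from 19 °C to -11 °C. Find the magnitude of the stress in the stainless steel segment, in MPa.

σ ≈ 71.1 MPa (tensile)

If the supports were absent, the total length change would be Σ αᵢΔT Lᵢ = 16×10⁻⁶×30×575 + 23.8×10⁻⁶×30×340 = 0.5188 mm.
The walls prevent any net length change, so an axial force P (same in every segment) develops. Compatibility: P · Σ Lᵢ/(AᵢEᵢ) = δ_free.
Σ Lᵢ/(AᵢEᵢ) = 575/(2125×194×10³) + 340/(2350×71×10³) = 3.433×10⁻⁶ mm/N.
So P = 0.5188 / 3.433×10⁻⁶ = 151.1 kN, tensile.
σ_{stainless steel} = P / A = 151100 / 2125 = 71.12 MPa.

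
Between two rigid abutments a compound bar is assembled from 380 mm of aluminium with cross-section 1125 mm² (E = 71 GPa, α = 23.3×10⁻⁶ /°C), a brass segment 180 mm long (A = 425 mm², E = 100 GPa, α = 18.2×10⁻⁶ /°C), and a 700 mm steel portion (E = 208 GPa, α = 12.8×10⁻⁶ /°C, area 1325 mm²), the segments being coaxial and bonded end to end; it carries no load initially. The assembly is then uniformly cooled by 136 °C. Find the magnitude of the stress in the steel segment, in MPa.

σ ≈ 188 MPa (tensile)

Free thermal contraction of the whole bar: Σ αᵢΔT Lᵢ = 23.3×10⁻⁶×136×380 + 18.2×10⁻⁶×136×180 + 12.8×10⁻⁶×136×700 = 2.868 mm.
The rigid supports impose zero overall length change; the single axial force P common to all segments must satisfy P Σ Lᵢ/(AᵢEᵢ) = δ_free.
Σ Lᵢ/(AᵢEᵢ) = 380/(1125×71×10³) + 180/(425×100×10³) + 700/(1325×208×10³) = 1.153×10⁻⁵ mm/N.
So P = 2.868 / 1.153×10⁻⁵ = 248.7 kN, tensile.
σ_{steel} = P / A = 248700 / 1325 = 187.7 MPa.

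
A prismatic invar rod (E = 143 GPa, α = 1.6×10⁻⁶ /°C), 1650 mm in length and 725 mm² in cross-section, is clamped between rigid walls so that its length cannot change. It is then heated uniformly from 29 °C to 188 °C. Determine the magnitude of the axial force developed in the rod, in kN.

P ≈ 26.4 kN (compressive)

Full restraint means ε = 0, so the stress is σ = EαΔT = 143×10³ × 1.6×10⁻⁶ × 159 = 36.38 MPa.
Then P = σA = 36.38 × 725 mm² = 26.37 kN, compressive.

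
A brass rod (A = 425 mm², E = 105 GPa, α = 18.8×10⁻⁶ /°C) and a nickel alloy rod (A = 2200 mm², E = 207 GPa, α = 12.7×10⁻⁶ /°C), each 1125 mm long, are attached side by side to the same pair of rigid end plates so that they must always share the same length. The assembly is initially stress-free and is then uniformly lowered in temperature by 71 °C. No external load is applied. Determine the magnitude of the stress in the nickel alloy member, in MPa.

σ ≈ 8 MPa (compressive)

Both members must finish at the same length. With the larger α, the brass tends to over-contract; the plates restrain it, putting the brass in tension and the nickel alloy in compression. With no external load the two internal forces are equal and opposite, magnitude P.
Equating the net (thermal + elastic) strains gives |α₁ − α₂|·ΔT = P·[1/(A₁E₁) + 1/(A₂E₂)].
|α₁ − α₂|·ΔT = 6.1×10⁻⁶ × 71 = 0.0004331.
1/(A₁E₁) + 1/(A₂E₂) = 1/(425×105×10³) + 1/(2200×207×10³) = 2.46×10⁻⁸ N⁻¹.
So P = 0.0004331 / 2.46×10⁻⁸ = 17.6 kN.
σ_{nickel alloy} = P/A₂ = 17600/2200 = 8.001 MPa, compressive.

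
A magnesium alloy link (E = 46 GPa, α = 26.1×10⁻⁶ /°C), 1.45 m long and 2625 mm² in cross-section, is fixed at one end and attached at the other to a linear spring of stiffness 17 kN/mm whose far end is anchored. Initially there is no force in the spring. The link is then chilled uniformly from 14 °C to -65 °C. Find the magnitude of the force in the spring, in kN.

P ≈ 42.2 kN

The unrestrained thermal change is αΔT L = 26.1×10⁻⁶ × 79 × 1450 = 2.99 mm.
Let P be the tensile force in the spring. The link extends elastically by PL/(AE) and the spring stretches by P/k; together these equal δ_free.
So P = δ_free / [L/(AE) + 1/k] = 2.99 / [ 1450/(2625×46×10³) + 1/(17×10³) ].
P = 2.99 / 7.083×10⁻⁵ = 42210 N.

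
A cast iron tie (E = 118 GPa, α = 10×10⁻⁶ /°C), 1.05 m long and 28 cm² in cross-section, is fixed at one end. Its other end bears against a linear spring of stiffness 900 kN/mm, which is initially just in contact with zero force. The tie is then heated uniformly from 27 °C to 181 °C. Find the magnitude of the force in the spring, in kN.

If the spring were absent the tie would lengthen by αΔT L = 10×10⁻⁶ × 154 × 1050 = 1.617 mm.
Let P be the compressive force at the spring. The tie shortens elastically by PL/(AE) and the spring compresses by P/k; together these equal δ_free.
So P = δ_free / [L/(AE) + 1/k] = 1.617 / [ 1050/(2800×118×10³) + 1/(900×10³) ].
P = 1.617 / 4.289×10⁻⁶ = 377000 N.

P ≈ 377 kN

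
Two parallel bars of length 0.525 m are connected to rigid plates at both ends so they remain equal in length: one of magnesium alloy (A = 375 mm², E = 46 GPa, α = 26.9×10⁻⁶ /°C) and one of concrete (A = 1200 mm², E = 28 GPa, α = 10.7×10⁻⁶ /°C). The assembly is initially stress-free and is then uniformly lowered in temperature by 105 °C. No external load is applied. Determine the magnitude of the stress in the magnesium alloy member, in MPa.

The magnesium alloy has the larger α, so on cooling it would change length more than the concrete if both were free. The rigid plates force a common final length, so the magnesium alloy is put into tension and the concrete into compression, with equal and opposite forces P (no external load).
Compatibility of the two members (thermal + elastic change equal): (α₁ − α₂)ΔT = P·[1/(A₁E₁) + 1/(A₂E₂)].
|α₁ − α₂|·ΔT = 16.2×10⁻⁶ × 105 = 0.001701.
1/(A₁E₁) + 1/(A₂E₂) = 1/(375×46×10³) + 1/(1200×28×10³) = 8.773×10⁻⁸ N⁻¹.
So P = 0.001701 / 8.773×10⁻⁸ = 19.39 kN.
σ_{magnesium alloy} = P/A₁ = 19390/375 = 51.7 MPa, tensile.

σ ≈ 51.7 MPa (tensile)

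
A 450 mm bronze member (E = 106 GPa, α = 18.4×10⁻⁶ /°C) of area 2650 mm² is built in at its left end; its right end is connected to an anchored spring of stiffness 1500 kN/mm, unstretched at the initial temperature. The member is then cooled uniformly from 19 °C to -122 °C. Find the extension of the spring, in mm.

The unrestrained thermal change is αΔT L = 18.4×10⁻⁶ × 141 × 450 = 1.167 mm.
With a force P in the spring, the elastic change of the member is PL/(AE) and that of the spring is P/k; compatibility requires their sum to equal δ_free.
So P = δ_free / [L/(AE) + 1/k] = 1.167 / [ 450/(2650×106×10³) + 1/(1500×10³) ].
P = 1.167 / 2.269×10⁻⁶ = 514600 N.
Spring extension = P/k = 514600/(1500×10³) = 0.3431 mm.

δ ≈ 0.343 mm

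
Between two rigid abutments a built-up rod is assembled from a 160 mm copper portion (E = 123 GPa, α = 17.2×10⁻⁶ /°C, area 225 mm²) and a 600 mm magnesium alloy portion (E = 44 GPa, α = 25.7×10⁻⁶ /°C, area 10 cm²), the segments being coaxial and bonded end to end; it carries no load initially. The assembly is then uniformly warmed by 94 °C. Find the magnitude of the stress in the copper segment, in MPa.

σ ≈ 391 MPa (compressive)

If the supports were absent, the total length change would be Σ αᵢΔT Lᵢ = 17.2×10⁻⁶×94×160 + 25.7×10⁻⁶×94×600 = 1.708 mm.
Since the ends are fixed, an axial force P builds up, equal in every segment, with P · Σ Lᵢ/(AᵢEᵢ) = δ_free.
The series flexibility is Σ Lᵢ/(AᵢEᵢ) = 160/(225×123×10³) + 600/(1000×44×10³) = 1.942×10⁻⁵ mm/N.
So P = 1.708 / 1.942×10⁻⁵ = 87.97 kN, compressive.
σ_{copper} = P / A = 87970 / 225 = 391 MPa.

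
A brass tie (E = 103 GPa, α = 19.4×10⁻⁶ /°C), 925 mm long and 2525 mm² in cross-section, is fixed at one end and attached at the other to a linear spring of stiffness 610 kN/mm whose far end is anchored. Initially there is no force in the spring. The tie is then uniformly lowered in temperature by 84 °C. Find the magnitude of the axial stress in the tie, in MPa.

σ ≈ 115 MPa (tensile)

If the spring were absent the tie would shorten by αΔT L = 19.4×10⁻⁶ × 84 × 925 = 1.507 mm.
With a force P in the spring, the elastic change of the tie is PL/(AE) and that of the spring is P/k; compatibility requires their sum to equal δ_free.
So P = δ_free / [L/(AE) + 1/k] = 1.507 / [ 925/(2525×103×10³) + 1/(610×10³) ].
P = 1.507 / 5.196×10⁻⁶ = 290100 N.
σ = P/A = 290100/2525 = 114.9 MPa.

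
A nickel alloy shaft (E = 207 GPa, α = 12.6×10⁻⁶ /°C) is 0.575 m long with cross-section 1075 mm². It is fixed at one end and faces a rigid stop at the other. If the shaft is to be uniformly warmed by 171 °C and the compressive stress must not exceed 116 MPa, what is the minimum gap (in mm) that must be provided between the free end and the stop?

g ≈ 0.917 mm

With no wall the shaft would lengthen by αΔT L = 12.6×10⁻⁶ × 171 × 575 = 1.239 mm.
At the allowable stress the elastic shortening the wall may impose is σL/E = 116 × 575 / (207×10³) = 0.3222 mm.
The gap must absorb the remainder: g_min = 1.239 − 0.3222 = 0.9167 mm.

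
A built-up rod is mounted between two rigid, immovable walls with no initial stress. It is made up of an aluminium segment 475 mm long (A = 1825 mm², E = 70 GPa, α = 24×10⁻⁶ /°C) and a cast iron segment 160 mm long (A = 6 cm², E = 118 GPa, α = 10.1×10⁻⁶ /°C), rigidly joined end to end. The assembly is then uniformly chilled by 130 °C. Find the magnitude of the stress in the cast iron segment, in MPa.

σ ≈ 472 MPa (tensile)

If the supports were absent, the total length change would be Σ αᵢΔT Lᵢ = 24×10⁻⁶×130×475 + 10.1×10⁻⁶×130×160 = 1.692 mm.
The walls prevent any net length change, so an axial force P (same in every segment) develops. Compatibility: P · Σ Lᵢ/(AᵢEᵢ) = δ_free.
The series flexibility is Σ Lᵢ/(AᵢEᵢ) = 475/(1825×70×10³) + 160/(600×118×10³) = 5.978×10⁻⁶ mm/N.
So P = 1.692 / 5.978×10⁻⁶ = 283 kN, tensile.
σ_{cast iron} = P / A = 283000 / 600 = 471.7 MPa.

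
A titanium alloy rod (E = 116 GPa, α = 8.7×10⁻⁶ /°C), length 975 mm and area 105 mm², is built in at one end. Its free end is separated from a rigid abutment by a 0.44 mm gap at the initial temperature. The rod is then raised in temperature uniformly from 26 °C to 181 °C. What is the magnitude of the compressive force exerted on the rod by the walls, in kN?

Free thermal elongation = αΔT L = 8.7×10⁻⁶ × 155 × 975 = 1.315 mm.
The gap closes (δ_free > 0.44 mm) and the wall then resists a further 1.315 − 0.44 = 0.8748 mm of expansion.
Compatibility: PL/(AE) = 0.8748 mm, so σ = P/A = E × (0.8748/975) = 104.1 MPa.
P = σA = 104.1 × 105 = 10.93 kN.

P ≈ 10.9 kN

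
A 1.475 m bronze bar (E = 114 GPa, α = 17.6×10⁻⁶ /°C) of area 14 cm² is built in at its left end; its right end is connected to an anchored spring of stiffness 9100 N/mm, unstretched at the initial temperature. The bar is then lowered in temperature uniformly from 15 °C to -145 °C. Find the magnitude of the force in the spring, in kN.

If the spring were absent the bar would shorten by αΔT L = 17.6×10⁻⁶ × 160 × 1475 = 4.154 mm.
With a force P in the spring, the elastic change of the bar is PL/(AE) and that of the spring is P/k; compatibility requires their sum to equal δ_free.
P [ L/(AE) + 1/k ] = δ_free → P [ 1475/(1400×114×10³) + 1/(9100) ] = 4.154.
P = 4.154 / 0.0001191 = 34870 N.

P ≈ 34.9 kN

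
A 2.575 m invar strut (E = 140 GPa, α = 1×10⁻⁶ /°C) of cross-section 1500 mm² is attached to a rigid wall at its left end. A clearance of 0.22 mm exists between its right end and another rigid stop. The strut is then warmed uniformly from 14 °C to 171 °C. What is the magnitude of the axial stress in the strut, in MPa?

Unrestrained expansion: δ_free = αΔT L = 1×10⁻⁶ × 157 × 2575 = 0.4043 mm.
The gap closes (δ_free > 0.22 mm) and the wall then resists a further 0.4043 − 0.22 = 0.1843 mm of expansion.
So σ = E(δ_free − g)/L = 140×10³ × 0.1843/2575 = 10.02 MPa.

σ ≈ 10 MPa (compressive)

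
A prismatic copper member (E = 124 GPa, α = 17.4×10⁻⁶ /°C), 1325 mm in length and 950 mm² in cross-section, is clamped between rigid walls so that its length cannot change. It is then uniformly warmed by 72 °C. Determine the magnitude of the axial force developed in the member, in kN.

P ≈ 148 kN (compressive)

Full restraint means ε = 0, so the stress is σ = EαΔT = 124×10³ × 17.4×10⁻⁶ × 72 = 155.3 MPa.
Then P = σA = 155.3 × 950 mm² = 147.6 kN, compressive.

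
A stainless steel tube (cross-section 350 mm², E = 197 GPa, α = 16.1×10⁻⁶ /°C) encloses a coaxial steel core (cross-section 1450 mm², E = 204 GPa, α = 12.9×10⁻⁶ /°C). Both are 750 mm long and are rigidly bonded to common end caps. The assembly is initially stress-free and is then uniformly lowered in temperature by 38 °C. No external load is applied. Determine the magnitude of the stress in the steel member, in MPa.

The stainless steel has the larger α, so on cooling it would change length more than the steel if both were free. The rigid plates force a common final length, so the stainless steel is put into tension and the steel into compression, with equal and opposite forces P (no external load).
Equating the net (thermal + elastic) strains gives |α₁ − α₂|·ΔT = P·[1/(A₁E₁) + 1/(A₂E₂)].
|α₁ − α₂|·ΔT = 3.2×10⁻⁶ × 38 = 0.0001216.
1/(A₁E₁) + 1/(A₂E₂) = 1/(350×197×10³) + 1/(1450×204×10³) = 1.788×10⁻⁸ N⁻¹.
P = 0.0001216 / 1.788×10⁻⁸ = 6799 N = 6.799 kN.
σ_{steel} = P/A₂ = 6799/1450 = 4.689 MPa, compressive.

σ ≈ 4.69 MPa (compressive)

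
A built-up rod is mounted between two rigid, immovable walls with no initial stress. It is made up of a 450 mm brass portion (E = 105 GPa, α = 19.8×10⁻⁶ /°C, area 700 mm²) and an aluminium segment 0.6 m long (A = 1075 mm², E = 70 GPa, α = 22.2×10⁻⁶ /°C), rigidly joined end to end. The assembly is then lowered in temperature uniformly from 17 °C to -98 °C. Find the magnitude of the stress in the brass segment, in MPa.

σ ≈ 259 MPa (tensile)

If the supports were absent, the total length change would be Σ αᵢΔT Lᵢ = 19.8×10⁻⁶×115×450 + 22.2×10⁻⁶×115×600 = 2.556 mm.
The walls prevent any net length change, so an axial force P (same in every segment) develops. Compatibility: P · Σ Lᵢ/(AᵢEᵢ) = δ_free.
Σ Lᵢ/(AᵢEᵢ) = 450/(700×105×10³) + 600/(1075×70×10³) = 1.41×10⁻⁵ mm/N.
P = 2.556 / 1.41×10⁻⁵ = 181400 N = 181.4 kN, tensile.
σ_{brass} = P / A = 181400 / 700 = 259.1 MPa.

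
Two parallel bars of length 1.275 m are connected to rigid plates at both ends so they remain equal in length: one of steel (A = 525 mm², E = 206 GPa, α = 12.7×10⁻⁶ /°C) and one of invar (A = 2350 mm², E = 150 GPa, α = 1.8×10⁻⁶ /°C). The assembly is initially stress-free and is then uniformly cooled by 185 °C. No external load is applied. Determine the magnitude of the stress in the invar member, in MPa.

σ ≈ 71 MPa (compressive)

Both members must finish at the same length. With the larger α, the steel tends to over-contract; the plates restrain it, putting the steel in tension and the invar in compression. With no external load the two internal forces are equal and opposite, magnitude P.
Setting the final lengths equal and cancelling L: (α₁ − α₂)ΔT = P/(A₁E₁) + P/(A₂E₂).
|α₁ − α₂|·ΔT = 10.9×10⁻⁶ × 185 = 0.002016.
1/(A₁E₁) + 1/(A₂E₂) = 1/(525×206×10³) + 1/(2350×150×10³) = 1.208×10⁻⁸ N⁻¹.
P = 0.002016 / 1.208×10⁻⁸ = 166900 N = 166.9 kN.
σ_{invar} = P/A₂ = 166900/2350 = 71.01 MPa, compressive.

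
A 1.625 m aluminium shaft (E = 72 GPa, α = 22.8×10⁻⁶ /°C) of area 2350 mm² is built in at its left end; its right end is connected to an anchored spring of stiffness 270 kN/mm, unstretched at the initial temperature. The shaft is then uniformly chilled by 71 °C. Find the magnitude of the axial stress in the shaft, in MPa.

σ ≈ 84.1 MPa (tensile)

Free thermal contraction: δ_free = αΔT L = 22.8×10⁻⁶ × 71 × 1625 = 2.631 mm.
With a force P in the spring, the elastic change of the shaft is PL/(AE) and that of the spring is P/k; compatibility requires their sum to equal δ_free.
So P = δ_free / [L/(AE) + 1/k] = 2.631 / [ 1625/(2350×72×10³) + 1/(270×10³) ].
P = 2.631 / 1.331×10⁻⁵ = 197700 N.
σ = P/A = 197700/2350 = 84.12 MPa.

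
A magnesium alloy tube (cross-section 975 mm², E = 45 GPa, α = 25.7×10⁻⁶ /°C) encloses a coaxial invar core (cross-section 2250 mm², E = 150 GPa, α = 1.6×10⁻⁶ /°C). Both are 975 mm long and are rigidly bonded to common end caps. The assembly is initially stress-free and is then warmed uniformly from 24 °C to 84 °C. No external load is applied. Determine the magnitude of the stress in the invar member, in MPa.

Equilibrium of a rigid end plate with no external load gives equal and opposite internal forces ±P in the two members. Since α_{magnesium alloy} > α_{invar}, heating drives the magnesium alloy into compression and the invar into tension.
Setting the final lengths equal and cancelling L: (α₁ − α₂)ΔT = P/(A₁E₁) + P/(A₂E₂).
|α₁ − α₂|·ΔT = 24.1×10⁻⁶ × 60 = 0.001446.
1/(A₁E₁) + 1/(A₂E₂) = 1/(975×45×10³) + 1/(2250×150×10³) = 2.575×10⁻⁸ N⁻¹.
So P = 0.001446 / 2.575×10⁻⁸ = 56.14 kN.
σ_{invar} = P/A₂ = 56140/2250 = 24.95 MPa, tensile.

σ ≈ 25 MPa (tensile)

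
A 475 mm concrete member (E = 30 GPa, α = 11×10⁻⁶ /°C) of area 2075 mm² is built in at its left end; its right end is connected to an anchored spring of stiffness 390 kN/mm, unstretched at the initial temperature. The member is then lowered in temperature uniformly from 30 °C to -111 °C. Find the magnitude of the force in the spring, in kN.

The unrestrained thermal change is αΔT L = 11×10⁻⁶ × 141 × 475 = 0.7367 mm.
Let P be the tensile force in the spring. The member extends elastically by PL/(AE) and the spring stretches by P/k; together these equal δ_free.
So P = δ_free / [L/(AE) + 1/k] = 0.7367 / [ 475/(2075×30×10³) + 1/(390×10³) ].
P = 0.7367 / 1.019×10⁻⁵ = 72270 N.

P ≈ 72.3 kN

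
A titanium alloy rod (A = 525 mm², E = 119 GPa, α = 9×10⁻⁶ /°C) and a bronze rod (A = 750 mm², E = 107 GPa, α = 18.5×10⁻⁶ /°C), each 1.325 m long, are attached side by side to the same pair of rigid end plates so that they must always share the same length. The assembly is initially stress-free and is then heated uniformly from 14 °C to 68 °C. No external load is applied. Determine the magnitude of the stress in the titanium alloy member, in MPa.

σ ≈ 34.3 MPa (tensile)

The bronze has the larger α, so on heating it would change length more than the titanium alloy if both were free. The rigid plates force a common final length, so the bronze is put into compression and the titanium alloy into tension, with equal and opposite forces P (no external load).
Compatibility of the two members (thermal + elastic change equal): (α₁ − α₂)ΔT = P·[1/(A₁E₁) + 1/(A₂E₂)].
|α₁ − α₂|·ΔT = 9.5×10⁻⁶ × 54 = 0.000513.
1/(A₁E₁) + 1/(A₂E₂) = 1/(525×119×10³) + 1/(750×107×10³) = 2.847×10⁻⁸ N⁻¹.
P = 0.000513 / 2.847×10⁻⁸ = 18020 N = 18.02 kN.
σ_{titanium alloy} = P/A₁ = 18020/525 = 34.32 MPa, tensile.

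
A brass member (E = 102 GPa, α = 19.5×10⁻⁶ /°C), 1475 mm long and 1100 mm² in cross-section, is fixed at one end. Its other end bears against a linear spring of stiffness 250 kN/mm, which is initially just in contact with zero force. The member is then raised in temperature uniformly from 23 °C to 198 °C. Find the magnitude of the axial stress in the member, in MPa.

σ ≈ 267 MPa (compressive)

The unrestrained thermal change is αΔT L = 19.5×10⁻⁶ × 175 × 1475 = 5.033 mm.
Let P be the compressive force at the spring. The member shortens elastically by PL/(AE) and the spring compresses by P/k; together these equal δ_free.
So P = δ_free / [L/(AE) + 1/k] = 5.033 / [ 1475/(1100×102×10³) + 1/(250×10³) ].
P = 5.033 / 1.715×10⁻⁵ = 293600 N.
σ = P/A = 293600/1100 = 266.9 MPa.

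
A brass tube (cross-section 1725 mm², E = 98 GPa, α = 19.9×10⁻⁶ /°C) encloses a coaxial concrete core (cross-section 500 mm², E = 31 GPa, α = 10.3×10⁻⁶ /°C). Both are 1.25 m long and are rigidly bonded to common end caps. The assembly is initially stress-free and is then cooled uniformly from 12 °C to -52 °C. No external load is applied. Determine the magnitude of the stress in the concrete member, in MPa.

σ ≈ 17.4 MPa (compressive)

The brass has the larger α, so on cooling it would change length more than the concrete if both were free. The rigid plates force a common final length, so the brass is put into tension and the concrete into compression, with equal and opposite forces P (no external load).
Compatibility of the two members (thermal + elastic change equal): (α₁ − α₂)ΔT = P·[1/(A₁E₁) + 1/(A₂E₂)].
|α₁ − α₂|·ΔT = 9.6×10⁻⁶ × 64 = 0.0006144.
1/(A₁E₁) + 1/(A₂E₂) = 1/(1725×98×10³) + 1/(500×31×10³) = 7.043×10⁻⁸ N⁻¹.
P = 0.0006144 / 7.043×10⁻⁸ = 8723 N = 8.723 kN.
σ_{concrete} = P/A₂ = 8723/500 = 17.45 MPa, compressive.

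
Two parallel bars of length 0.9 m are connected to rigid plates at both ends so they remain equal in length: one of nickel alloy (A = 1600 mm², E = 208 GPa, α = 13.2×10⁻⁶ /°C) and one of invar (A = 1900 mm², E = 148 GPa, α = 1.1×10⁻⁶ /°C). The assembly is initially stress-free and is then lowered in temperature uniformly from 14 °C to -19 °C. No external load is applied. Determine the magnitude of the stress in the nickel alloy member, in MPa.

σ ≈ 38 MPa (tensile)

Both members must finish at the same length. With the larger α, the nickel alloy tends to over-contract; the plates restrain it, putting the nickel alloy in tension and the invar in compression. With no external load the two internal forces are equal and opposite, magnitude P.
Equating the net (thermal + elastic) strains gives |α₁ − α₂|·ΔT = P·[1/(A₁E₁) + 1/(A₂E₂)].
|α₁ − α₂|·ΔT = 12.1×10⁻⁶ × 33 = 0.0003993.
1/(A₁E₁) + 1/(A₂E₂) = 1/(1600×208×10³) + 1/(1900×148×10³) = 6.561×10⁻⁹ N⁻¹.
So P = 0.0003993 / 6.561×10⁻⁹ = 60.86 kN.
σ_{nickel alloy} = P/A₁ = 60860/1600 = 38.04 MPa, tensile.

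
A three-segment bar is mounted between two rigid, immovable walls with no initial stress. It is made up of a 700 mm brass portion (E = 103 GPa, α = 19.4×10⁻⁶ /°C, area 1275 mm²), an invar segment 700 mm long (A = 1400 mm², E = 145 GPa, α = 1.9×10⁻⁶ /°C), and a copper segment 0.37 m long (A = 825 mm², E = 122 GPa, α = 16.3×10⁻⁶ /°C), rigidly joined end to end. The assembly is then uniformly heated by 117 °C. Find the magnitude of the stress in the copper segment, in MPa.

σ ≈ 238 MPa (compressive)

If the supports were absent, the total length change would be Σ αᵢΔT Lᵢ = 19.4×10⁻⁶×117×700 + 1.9×10⁻⁶×117×700 + 16.3×10⁻⁶×117×370 = 2.45 mm.
The walls prevent any net length change, so an axial force P (same in every segment) develops. Compatibility: P · Σ Lᵢ/(AᵢEᵢ) = δ_free.
Σ Lᵢ/(AᵢEᵢ) = 700/(1275×103×10³) + 700/(1400×145×10³) + 370/(825×122×10³) = 1.245×10⁻⁵ mm/N.
P = 2.45 / 1.245×10⁻⁵ = 196700 N = 196.7 kN, compressive.
σ_{copper} = P / A = 196700 / 825 = 238.4 MPa.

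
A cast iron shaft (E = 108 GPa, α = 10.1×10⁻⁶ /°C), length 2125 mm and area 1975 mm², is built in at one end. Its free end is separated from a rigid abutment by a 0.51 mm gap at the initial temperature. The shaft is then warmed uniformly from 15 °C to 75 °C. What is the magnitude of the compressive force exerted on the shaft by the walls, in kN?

Free thermal elongation = αΔT L = 10.1×10⁻⁶ × 60 × 2125 = 1.288 mm.
The gap closes (δ_free > 0.51 mm) and the wall then resists a further 1.288 − 0.51 = 0.7777 mm of expansion.
So σ = E(δ_free − g)/L = 108×10³ × 0.7777/2125 = 39.53 MPa.
Force on the wall = σA = 39.53 × 1975 mm² = 78.07 kN.

P ≈ 78.1 kN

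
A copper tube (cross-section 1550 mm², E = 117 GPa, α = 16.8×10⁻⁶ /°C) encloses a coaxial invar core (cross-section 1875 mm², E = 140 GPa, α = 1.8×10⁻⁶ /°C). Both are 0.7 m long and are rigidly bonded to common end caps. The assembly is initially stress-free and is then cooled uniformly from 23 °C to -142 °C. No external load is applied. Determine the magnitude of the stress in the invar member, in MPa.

σ ≈ 142 MPa (compressive)

Equilibrium of a rigid end plate with no external load gives equal and opposite internal forces ±P in the two members. Since α_{copper} > α_{invar}, cooling drives the copper into tension and the invar into compression.
Setting the final lengths equal and cancelling L: (α₁ − α₂)ΔT = P/(A₁E₁) + P/(A₂E₂).
|α₁ − α₂|·ΔT = 15×10⁻⁶ × 165 = 0.002475.
1/(A₁E₁) + 1/(A₂E₂) = 1/(1550×117×10³) + 1/(1875×140×10³) = 9.324×10⁻⁹ N⁻¹.
So P = 0.002475 / 9.324×10⁻⁹ = 265.5 kN.
σ_{invar} = P/A₂ = 265500/1875 = 141.6 MPa, compressive.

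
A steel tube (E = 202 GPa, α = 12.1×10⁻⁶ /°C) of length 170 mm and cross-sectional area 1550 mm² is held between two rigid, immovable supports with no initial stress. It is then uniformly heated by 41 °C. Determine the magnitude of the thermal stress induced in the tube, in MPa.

σ ≈ 100 MPa (compressive)

The supports are rigid, so the total axial strain is zero. The restrained thermal strain is ε = αΔT = 12.1×10⁻⁶ × 41 = 496.1×10⁻⁶.
σ = EαΔT = 202×10³ × 12.1×10⁻⁶ × 41 = 100.2 MPa (compressive; the tube is trying to expand).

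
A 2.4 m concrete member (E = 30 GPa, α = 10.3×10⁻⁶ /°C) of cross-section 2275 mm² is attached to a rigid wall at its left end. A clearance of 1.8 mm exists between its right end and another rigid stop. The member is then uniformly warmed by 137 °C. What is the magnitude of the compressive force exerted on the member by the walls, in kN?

P ≈ 45.1 kN

Unrestrained expansion: δ_free = αΔT L = 10.3×10⁻⁶ × 137 × 2400 = 3.387 mm.
After closing the 1.8 mm clearance, 3.387 − 1.8 = 1.587 mm of expansion remains to be suppressed by the wall.
That suppressed elongation corresponds to σ = E·Δ/L = 30×10³ × 1.587/2400 = 19.83 MPa.
P = σA = 19.83 × 2275 = 45.12 kN.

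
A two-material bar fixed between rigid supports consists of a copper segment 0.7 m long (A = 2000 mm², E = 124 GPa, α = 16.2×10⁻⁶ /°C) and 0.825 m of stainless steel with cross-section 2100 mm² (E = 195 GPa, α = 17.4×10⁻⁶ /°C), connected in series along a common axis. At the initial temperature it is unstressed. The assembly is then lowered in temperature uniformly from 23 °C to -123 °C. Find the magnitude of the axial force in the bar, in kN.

Free thermal contraction of the whole bar: Σ αᵢΔT Lᵢ = 16.2×10⁻⁶×146×700 + 17.4×10⁻⁶×146×825 = 3.751 mm.
The walls prevent any net length change, so an axial force P (same in every segment) develops. Compatibility: P · Σ Lᵢ/(AᵢEᵢ) = δ_free.
The series flexibility is Σ Lᵢ/(AᵢEᵢ) = 700/(2000×124×10³) + 825/(2100×195×10³) = 4.837×10⁻⁶ mm/N.
P = 3.751 / 4.837×10⁻⁶ = 775500 N = 775.5 kN, tensile.

P ≈ 776 kN (tensile)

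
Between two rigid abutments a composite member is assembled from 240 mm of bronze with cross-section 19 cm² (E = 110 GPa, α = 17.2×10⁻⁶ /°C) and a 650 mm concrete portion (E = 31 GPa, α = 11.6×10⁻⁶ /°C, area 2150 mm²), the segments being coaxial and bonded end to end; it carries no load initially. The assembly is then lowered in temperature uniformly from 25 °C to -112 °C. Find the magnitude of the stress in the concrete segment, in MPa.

With the walls removed the bar would change length by δ_free = Σ αᵢΔT Lᵢ = 17.2×10⁻⁶×137×240 + 11.6×10⁻⁶×137×650 = 1.599 mm.
Since the ends are fixed, an axial force P builds up, equal in every segment, with P · Σ Lᵢ/(AᵢEᵢ) = δ_free.
The series flexibility is Σ Lᵢ/(AᵢEᵢ) = 240/(1900×110×10³) + 650/(2150×31×10³) = 1.09×10⁻⁵ mm/N.
So P = 1.599 / 1.09×10⁻⁵ = 146.6 kN, tensile.
σ_{concrete} = P / A = 146600 / 2150 = 68.21 MPa.

σ ≈ 68.2 MPa (tensile)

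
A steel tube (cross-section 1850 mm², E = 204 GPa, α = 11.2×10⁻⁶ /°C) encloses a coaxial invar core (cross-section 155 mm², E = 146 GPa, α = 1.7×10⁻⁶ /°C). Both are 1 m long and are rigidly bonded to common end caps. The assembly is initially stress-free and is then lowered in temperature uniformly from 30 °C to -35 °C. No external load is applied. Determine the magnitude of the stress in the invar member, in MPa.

σ ≈ 85.1 MPa (compressive)

The steel has the larger α, so on cooling it would change length more than the invar if both were free. The rigid plates force a common final length, so the steel is put into tension and the invar into compression, with equal and opposite forces P (no external load).
Equating the net (thermal + elastic) strains gives |α₁ − α₂|·ΔT = P·[1/(A₁E₁) + 1/(A₂E₂)].
|α₁ − α₂|·ΔT = 9.5×10⁻⁶ × 65 = 0.0006175.
1/(A₁E₁) + 1/(A₂E₂) = 1/(1850×204×10³) + 1/(155×146×10³) = 4.684×10⁻⁸ N⁻¹.
P = 0.0006175 / 4.684×10⁻⁸ = 13180 N = 13.18 kN.
σ_{invar} = P/A₂ = 13180/155 = 85.05 MPa, compressive.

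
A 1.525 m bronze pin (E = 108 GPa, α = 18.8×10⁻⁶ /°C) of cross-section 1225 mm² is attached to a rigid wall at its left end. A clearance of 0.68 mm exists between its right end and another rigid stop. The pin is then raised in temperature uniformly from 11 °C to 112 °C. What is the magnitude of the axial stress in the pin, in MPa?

Free thermal elongation = αΔT L = 18.8×10⁻⁶ × 101 × 1525 = 2.896 mm.
The gap closes (δ_free > 0.68 mm) and the wall then resists a further 2.896 − 0.68 = 2.216 mm of expansion.
So σ = E(δ_free − g)/L = 108×10³ × 2.216/1525 = 156.9 MPa.

σ ≈ 157 MPa (compressive)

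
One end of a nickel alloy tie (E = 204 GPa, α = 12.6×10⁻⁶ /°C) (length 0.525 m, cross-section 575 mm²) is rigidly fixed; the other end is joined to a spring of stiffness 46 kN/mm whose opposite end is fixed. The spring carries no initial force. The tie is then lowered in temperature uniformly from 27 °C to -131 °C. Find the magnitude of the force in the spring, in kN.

P ≈ 39.9 kN

If the spring were absent the tie would shorten by αΔT L = 12.6×10⁻⁶ × 158 × 525 = 1.045 mm.
With a force P in the spring, the elastic change of the tie is PL/(AE) and that of the spring is P/k; compatibility requires their sum to equal δ_free.
So P = δ_free / [L/(AE) + 1/k] = 1.045 / [ 525/(575×204×10³) + 1/(46×10³) ].
P = 1.045 / 2.621×10⁻⁵ = 39870 N.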